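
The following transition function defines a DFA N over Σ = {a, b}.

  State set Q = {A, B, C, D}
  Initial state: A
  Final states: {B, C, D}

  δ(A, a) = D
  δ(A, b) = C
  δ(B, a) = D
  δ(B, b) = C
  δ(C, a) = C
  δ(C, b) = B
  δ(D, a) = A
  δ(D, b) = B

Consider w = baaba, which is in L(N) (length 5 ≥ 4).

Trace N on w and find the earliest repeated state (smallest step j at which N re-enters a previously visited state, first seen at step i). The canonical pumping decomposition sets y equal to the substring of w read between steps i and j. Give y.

a

State sequence: A -b-> C -a-> C -a-> C -b-> B -a-> D
First repeat at step 2: C was already visited.

So i = 1, j = 2, giving x = w[0:1] = b, y = w[1:2] = a, z = w[2:5] = aba.
Check: |xy| = 2 ≤ 4 and |y| = 1 ≥ 1. Reading y takes N from C back to C, so every xyⁱz is accepted.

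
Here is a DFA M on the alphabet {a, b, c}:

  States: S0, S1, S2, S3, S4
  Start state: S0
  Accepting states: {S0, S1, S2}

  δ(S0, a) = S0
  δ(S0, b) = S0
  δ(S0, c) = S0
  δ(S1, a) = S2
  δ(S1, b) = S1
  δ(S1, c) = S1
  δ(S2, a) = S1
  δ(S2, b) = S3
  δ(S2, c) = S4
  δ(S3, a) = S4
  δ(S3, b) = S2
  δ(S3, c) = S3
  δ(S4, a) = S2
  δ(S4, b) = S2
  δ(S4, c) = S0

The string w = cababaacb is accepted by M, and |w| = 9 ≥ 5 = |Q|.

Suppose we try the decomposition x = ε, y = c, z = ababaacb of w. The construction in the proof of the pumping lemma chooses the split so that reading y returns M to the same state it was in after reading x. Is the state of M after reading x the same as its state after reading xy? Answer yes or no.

yes

Run of M on the first 1 characters of w = c:
  step 0: S0  (start)
  step 1: S0  (read c: S0→S0)

After x (step 0): S0. After xy (step 1): S0.
They match, so y = c drives M around a cycle from S0 back to itself; pumping y any number of times keeps M in S0 before reading z, and xyⁱz ∈ L(M) for every i ≥ 0.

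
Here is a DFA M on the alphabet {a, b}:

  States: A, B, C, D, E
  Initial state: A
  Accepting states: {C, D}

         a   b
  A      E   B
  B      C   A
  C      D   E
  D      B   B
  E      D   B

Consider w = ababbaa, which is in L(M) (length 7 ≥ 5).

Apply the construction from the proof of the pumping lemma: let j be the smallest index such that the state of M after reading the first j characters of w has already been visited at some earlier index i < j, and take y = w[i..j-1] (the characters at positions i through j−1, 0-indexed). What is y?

bab

Run of M on w = a b a b b a a:
  step 0: A  (start)
  step 1: E  (read a: A→E)
  step 2: B  (read b: E→B)
  step 3: C  (read a: B→C)
  step 4: E  (read b: C→E)   ← first repeat (E seen earlier)
  step 5: B  (read b: E→B)
  step 6: C  (read a: B→C)
  step 7: D  (read a: C→D)

So i = 1, j = 4, giving x = w[0:1] = a, y = w[1:4] = bab, z = w[4:7] = baa.
Check: |xy| = 4 ≤ 5 and |y| = 3 ≥ 1. Reading y takes M from E back to E, so every xyⁱz is accepted.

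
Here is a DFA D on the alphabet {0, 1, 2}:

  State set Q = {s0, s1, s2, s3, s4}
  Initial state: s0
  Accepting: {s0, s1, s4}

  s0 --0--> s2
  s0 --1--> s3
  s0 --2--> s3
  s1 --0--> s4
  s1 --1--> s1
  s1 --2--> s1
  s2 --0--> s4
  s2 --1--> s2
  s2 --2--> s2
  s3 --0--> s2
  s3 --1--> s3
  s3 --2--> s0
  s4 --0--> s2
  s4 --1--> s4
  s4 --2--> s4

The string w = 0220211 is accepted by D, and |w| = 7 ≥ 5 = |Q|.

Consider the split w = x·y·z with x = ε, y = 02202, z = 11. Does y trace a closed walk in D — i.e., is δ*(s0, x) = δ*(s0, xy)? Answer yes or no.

State sequence: s0 -0-> s2 -2-> s2 -2-> s2 -0-> s4 -2-> s4

After x (step 0): s0. After xy (step 5): s4.
They differ (s0 ≠ s4), so y is not a cycle from the state after x; this split is not the one the pumping-lemma construction produces, and pumping y need not keep the string in L(D).

no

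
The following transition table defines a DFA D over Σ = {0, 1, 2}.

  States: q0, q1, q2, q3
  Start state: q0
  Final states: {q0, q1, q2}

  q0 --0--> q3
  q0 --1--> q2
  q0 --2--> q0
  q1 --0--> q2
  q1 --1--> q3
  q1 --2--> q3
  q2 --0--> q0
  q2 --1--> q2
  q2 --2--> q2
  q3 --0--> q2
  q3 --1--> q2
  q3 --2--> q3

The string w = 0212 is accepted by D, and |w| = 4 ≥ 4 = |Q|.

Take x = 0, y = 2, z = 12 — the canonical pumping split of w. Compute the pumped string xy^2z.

xy^2z = 0·2·2·12 = 02212.
Reading y = 2 takes D from q3 back to q3, so after x·y·y the machine is still in q3, and z then leads to the accepting state q2. Hence 02212 ∈ L(D).

02212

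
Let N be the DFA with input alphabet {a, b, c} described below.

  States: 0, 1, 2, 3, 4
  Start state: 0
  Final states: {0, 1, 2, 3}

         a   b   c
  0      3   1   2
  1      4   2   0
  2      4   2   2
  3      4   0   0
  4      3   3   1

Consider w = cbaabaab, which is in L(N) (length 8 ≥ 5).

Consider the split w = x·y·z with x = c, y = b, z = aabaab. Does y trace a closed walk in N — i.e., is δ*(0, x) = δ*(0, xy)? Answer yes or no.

State sequence: 0 -c-> 2 -b-> 2

After x (step 1): 2. After xy (step 2): 2.
They match, so y = b drives N around a cycle from 2 back to itself; pumping y any number of times keeps N in 2 before reading z, and xyⁱz ∈ L(N) for every i ≥ 0.

yes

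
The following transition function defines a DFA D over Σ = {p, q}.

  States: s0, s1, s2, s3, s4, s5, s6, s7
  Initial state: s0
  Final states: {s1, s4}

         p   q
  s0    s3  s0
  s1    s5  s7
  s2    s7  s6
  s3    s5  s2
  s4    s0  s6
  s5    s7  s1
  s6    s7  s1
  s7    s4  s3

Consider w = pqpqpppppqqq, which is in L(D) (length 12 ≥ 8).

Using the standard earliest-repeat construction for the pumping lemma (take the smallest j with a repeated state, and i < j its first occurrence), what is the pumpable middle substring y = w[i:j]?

qpq

Run of D on w = p q p q p p p p p q q q:
  step 0: s0  (start)
  step 1: s3  (read p: s0→s3)
  step 2: s2  (read q: s3→s2)
  step 3: s7  (read p: s2→s7)
  step 4: s3  (read q: s7→s3)   ← first repeat (s3 seen earlier)
  step 5: s5  (read p: s3→s5)
  step 6: s7  (read p: s5→s7)
  step 7: s4  (read p: s7→s4)
  step 8: s0  (read p: s4→s0)
  step 9: s3  (read p: s0→s3)
  step 10: s2  (read q: s3→s2)
  step 11: s6  (read q: s2→s6)
  step 12: s1  (read q: s6→s1)

So i = 1, j = 4, giving x = w[0:1] = p, y = w[1:4] = qpq, z = w[4:12] = pppppqqq.
Check: |xy| = 4 ≤ 8 and |y| = 3 ≥ 1. Reading y takes D from s3 back to s3, so every xyⁱz is accepted.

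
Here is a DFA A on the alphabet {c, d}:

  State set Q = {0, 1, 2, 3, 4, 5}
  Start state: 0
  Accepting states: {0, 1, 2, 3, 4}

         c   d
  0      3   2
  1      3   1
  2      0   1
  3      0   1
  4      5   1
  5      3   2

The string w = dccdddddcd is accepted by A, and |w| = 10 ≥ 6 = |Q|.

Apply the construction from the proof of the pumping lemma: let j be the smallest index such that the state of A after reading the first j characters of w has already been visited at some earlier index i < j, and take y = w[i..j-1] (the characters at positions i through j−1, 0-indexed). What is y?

State sequence: 0 -d-> 2 -c-> 0 -c-> 3 -d-> 1 -d-> 1 -d-> 1 -d-> 1 -d-> 1 -c-> 3 -d-> 1
First repeat at step 2: 0 was already visited.

So i = 0, j = 2, giving x = w[0:0] = ε, y = w[0:2] = dc, z = w[2:10] = cdddddcd.
Check: |xy| = 2 ≤ 6 and |y| = 2 ≥ 1. Reading y takes A from 0 back to 0, so every xyⁱz is accepted.

dc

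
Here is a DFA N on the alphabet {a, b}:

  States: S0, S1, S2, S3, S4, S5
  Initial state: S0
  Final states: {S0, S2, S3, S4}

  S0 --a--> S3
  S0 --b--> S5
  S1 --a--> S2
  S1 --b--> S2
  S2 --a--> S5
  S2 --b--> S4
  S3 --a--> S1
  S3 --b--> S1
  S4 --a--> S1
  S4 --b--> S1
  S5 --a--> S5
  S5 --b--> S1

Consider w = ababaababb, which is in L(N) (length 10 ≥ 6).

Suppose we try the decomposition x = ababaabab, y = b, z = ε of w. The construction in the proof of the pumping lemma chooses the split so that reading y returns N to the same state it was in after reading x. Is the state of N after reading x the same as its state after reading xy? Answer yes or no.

no

Run of N on the first 10 characters of w = a b a b a a b a b b:
  step 0: S0  (start)
  step 1: S3  (read a: S0→S3)
  step 2: S1  (read b: S3→S1)
  step 3: S2  (read a: S1→S2)
  step 4: S4  (read b: S2→S4)
  step 5: S1  (read a: S4→S1)
  step 6: S2  (read a: S1→S2)
  step 7: S4  (read b: S2→S4)
  step 8: S1  (read a: S4→S1)
  step 9: S2  (read b: S1→S2)
  step 10: S4  (read b: S2→S4)

After x (step 9): S2. After xy (step 10): S4.
They differ (S2 ≠ S4), so y is not a cycle from the state after x; this split is not the one the pumping-lemma construction produces, and pumping y need not keep the string in L(N).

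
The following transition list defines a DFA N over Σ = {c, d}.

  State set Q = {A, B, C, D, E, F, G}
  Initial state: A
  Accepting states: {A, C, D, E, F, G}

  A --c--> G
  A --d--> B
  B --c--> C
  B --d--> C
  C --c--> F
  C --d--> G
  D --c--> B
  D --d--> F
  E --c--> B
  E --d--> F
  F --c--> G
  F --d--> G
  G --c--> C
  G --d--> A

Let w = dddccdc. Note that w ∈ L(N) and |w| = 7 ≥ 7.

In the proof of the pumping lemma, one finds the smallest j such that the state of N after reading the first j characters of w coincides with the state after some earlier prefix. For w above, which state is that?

C

State sequence: A -d-> B -d-> C -d-> G -c-> C -c-> F -d-> G -c-> C
First repeat at step 4: C was already visited.

The earliest repeat is at step j = 4: N is in C, which it already visited at step i = 2.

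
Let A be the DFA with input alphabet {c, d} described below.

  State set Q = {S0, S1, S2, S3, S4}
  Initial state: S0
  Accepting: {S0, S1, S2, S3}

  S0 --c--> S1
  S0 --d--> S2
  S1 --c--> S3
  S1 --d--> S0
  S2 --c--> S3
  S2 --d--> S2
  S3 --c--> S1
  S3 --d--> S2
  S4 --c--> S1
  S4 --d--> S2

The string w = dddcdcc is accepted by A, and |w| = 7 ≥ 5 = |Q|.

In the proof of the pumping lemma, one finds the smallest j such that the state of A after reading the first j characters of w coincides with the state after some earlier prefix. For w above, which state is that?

S2

State sequence: S0 -d-> S2 -d-> S2 -d-> S2 -c-> S3 -d-> S2 -c-> S3 -c-> S1
First repeat at step 2: S2 was already visited.

The earliest repeat is at step j = 2: A is in S2, which it already visited at step i = 1.
Since A has 5 states, any run of length ≥ 5 visits 5+1 states, so by pigeonhole some state repeats within the first 5 steps — that repeat gives the pumpable loop.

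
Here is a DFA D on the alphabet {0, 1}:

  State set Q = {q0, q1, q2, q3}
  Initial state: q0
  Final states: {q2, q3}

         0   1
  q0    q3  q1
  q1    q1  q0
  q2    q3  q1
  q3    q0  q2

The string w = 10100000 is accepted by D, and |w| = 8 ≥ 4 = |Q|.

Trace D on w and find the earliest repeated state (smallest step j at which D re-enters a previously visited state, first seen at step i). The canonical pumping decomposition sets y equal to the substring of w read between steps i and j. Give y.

0

State sequence: q0 -1-> q1 -0-> q1 -1-> q0 -0-> q3 -0-> q0 -0-> q3 -0-> q0 -0-> q3
First repeat at step 2: q1 was already visited.

So i = 1, j = 2, giving x = w[0:1] = 1, y = w[1:2] = 0, z = w[2:8] = 100000.
Check: |xy| = 2 ≤ 4 and |y| = 1 ≥ 1. Reading y takes D from q1 back to q1, so every xyⁱz is accepted.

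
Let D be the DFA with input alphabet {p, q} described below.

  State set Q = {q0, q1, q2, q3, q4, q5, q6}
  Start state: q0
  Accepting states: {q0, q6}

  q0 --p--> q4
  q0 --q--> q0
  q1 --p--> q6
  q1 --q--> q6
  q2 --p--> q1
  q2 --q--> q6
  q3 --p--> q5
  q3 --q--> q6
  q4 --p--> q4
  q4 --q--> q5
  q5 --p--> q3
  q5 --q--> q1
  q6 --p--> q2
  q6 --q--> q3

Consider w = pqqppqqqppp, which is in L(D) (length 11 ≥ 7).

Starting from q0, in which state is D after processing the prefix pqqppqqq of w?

Run of D on the first 8 characters of w = p q q p p q q q:
  step 0: q0  (start)
  step 1: q4  (read p: q0→q4)
  step 2: q5  (read q: q4→q5)
  step 3: q1  (read q: q5→q1)
  step 4: q6  (read p: q1→q6)
  step 5: q2  (read p: q6→q2)
  step 6: q6  (read q: q2→q6)
  step 7: q3  (read q: q6→q3)
  step 8: q6  (read q: q3→q6)

After reading 8 characters, D is in state q6.

q6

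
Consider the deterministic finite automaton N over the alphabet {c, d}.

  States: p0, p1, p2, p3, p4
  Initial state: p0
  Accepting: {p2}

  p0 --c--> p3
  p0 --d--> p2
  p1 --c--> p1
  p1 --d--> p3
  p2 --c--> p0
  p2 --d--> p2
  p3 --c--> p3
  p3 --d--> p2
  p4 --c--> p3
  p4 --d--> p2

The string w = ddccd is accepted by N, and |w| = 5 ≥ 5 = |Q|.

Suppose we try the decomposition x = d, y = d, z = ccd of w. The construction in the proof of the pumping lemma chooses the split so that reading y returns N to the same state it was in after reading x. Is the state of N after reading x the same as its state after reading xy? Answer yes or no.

Run of N on the first 2 characters of w = d d:
  step 0: p0  (start)
  step 1: p2  (read d: p0→p2)
  step 2: p2  (read d: p2→p2)

After x (step 1): p2. After xy (step 2): p2.
They match, so y = d drives N around a cycle from p2 back to itself; pumping y any number of times keeps N in p2 before reading z, and xyⁱz ∈ L(N) for every i ≥ 0.

yes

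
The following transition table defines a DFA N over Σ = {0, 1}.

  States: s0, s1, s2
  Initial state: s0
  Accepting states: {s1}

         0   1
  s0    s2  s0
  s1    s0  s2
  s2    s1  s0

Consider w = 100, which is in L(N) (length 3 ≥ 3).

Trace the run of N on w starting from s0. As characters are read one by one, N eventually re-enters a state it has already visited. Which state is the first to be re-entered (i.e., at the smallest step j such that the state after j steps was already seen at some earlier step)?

s0

State sequence: s0 -1-> s0 -0-> s2 -0-> s1
First repeat at step 1: s0 was already visited.

The earliest repeat is at step j = 1: N is in s0, which it already visited at step i = 0.
The DFA has 3 states, so the proof of the pumping lemma guarantees a repeated state among the first 3+1 visited; the segment between the two visits is the pumpable y.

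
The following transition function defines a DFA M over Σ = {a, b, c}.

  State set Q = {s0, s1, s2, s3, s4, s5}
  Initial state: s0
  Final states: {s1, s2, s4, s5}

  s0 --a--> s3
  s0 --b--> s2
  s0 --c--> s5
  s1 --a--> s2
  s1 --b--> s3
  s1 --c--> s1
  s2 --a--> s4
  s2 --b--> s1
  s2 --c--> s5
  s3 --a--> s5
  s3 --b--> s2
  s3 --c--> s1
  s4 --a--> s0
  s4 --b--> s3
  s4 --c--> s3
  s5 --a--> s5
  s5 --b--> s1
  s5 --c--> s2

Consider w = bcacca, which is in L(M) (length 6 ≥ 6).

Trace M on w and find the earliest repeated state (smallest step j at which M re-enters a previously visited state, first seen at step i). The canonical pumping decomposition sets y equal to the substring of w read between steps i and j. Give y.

Run of M on w = b c a c c a:
  step 0: s0  (start)
  step 1: s2  (read b: s0→s2)
  step 2: s5  (read c: s2→s5)
  step 3: s5  (read a: s5→s5)   ← first repeat (s5 seen earlier)
  step 4: s2  (read c: s5→s2)
  step 5: s5  (read c: s2→s5)
  step 6: s5  (read a: s5→s5)

So i = 2, j = 3, giving x = w[0:2] = bc, y = w[2:3] = a, z = w[3:6] = cca.
Check: |xy| = 3 ≤ 6 and |y| = 1 ≥ 1. Reading y takes M from s5 back to s5, so every xyⁱz is accepted.
With |Q| = 6, pigeonhole forces a state repeat no later than step 6; the substring read between the first and second visits to that state can be pumped.

a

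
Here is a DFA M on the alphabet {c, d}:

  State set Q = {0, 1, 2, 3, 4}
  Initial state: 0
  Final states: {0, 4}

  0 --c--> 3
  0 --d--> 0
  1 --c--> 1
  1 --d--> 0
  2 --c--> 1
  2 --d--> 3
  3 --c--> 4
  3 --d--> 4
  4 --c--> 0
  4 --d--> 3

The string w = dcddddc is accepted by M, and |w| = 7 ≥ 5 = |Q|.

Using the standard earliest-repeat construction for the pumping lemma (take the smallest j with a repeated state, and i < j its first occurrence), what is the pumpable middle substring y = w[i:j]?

Run of M on w = d c d d d d c:
  step 0: 0  (start)
  step 1: 0  (read d: 0→0)   ← first repeat (0 seen earlier)
  step 2: 3  (read c: 0→3)
  step 3: 4  (read d: 3→4)
  step 4: 3  (read d: 4→3)
  step 5: 4  (read d: 3→4)
  step 6: 3  (read d: 4→3)
  step 7: 4  (read c: 3→4)

So i = 0, j = 1, giving x = w[0:0] = ε, y = w[0:1] = d, z = w[1:7] = cddddc.
Check: |xy| = 1 ≤ 5 and |y| = 1 ≥ 1. Reading y takes M from 0 back to 0, so every xyⁱz is accepted.
The DFA has 5 states, so the proof of the pumping lemma guarantees a repeated state among the first 5+1 visited; the segment between the two visits is the pumpable y.

d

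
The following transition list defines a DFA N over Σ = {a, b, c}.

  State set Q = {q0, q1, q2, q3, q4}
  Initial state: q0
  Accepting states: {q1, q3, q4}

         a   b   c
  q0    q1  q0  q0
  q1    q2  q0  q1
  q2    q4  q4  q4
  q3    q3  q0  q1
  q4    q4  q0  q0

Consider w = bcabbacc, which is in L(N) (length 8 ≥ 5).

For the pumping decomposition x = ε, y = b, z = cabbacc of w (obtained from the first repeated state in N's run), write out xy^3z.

bbbcabbacc

xy^3z = ε·b·b·b·cabbacc = bbbcabbacc.
Reading y = b takes N from q0 back to q0, so after x·y·y·y the machine is still in q0, and z then leads to the accepting state q1. Hence bbbcabbacc ∈ L(N).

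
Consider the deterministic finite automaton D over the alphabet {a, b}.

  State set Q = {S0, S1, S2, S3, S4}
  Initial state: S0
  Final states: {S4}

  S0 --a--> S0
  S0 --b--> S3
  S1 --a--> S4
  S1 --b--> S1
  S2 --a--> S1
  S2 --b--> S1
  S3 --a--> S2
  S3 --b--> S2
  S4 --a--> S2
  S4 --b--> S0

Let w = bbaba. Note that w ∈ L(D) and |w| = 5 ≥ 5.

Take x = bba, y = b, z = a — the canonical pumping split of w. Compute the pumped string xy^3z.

xy^3z = bba·b·b·b·a = bbabbba.
Reading y = b takes D from S1 back to S1, so after x·y·y·y the machine is still in S1, and z then leads to the accepting state S4. Hence bbabbba ∈ L(D).

bbabbba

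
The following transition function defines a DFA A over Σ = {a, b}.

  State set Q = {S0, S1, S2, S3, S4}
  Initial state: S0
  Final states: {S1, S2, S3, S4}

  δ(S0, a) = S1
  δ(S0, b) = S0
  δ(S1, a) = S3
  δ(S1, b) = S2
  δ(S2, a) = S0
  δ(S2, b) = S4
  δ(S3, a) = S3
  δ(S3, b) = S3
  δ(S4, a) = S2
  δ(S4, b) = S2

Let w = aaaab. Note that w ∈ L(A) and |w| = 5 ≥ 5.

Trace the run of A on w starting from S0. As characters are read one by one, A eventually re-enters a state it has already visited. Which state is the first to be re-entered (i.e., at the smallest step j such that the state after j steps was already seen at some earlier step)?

Run of A on w = a a a a b:
  step 0: S0  (start)
  step 1: S1  (read a: S0→S1)
  step 2: S3  (read a: S1→S3)
  step 3: S3  (read a: S3→S3)   ← first repeat (S3 seen earlier)
  step 4: S3  (read a: S3→S3)
  step 5: S3  (read b: S3→S3)

The earliest repeat is at step j = 3: A is in S3, which it already visited at step i = 2.

S3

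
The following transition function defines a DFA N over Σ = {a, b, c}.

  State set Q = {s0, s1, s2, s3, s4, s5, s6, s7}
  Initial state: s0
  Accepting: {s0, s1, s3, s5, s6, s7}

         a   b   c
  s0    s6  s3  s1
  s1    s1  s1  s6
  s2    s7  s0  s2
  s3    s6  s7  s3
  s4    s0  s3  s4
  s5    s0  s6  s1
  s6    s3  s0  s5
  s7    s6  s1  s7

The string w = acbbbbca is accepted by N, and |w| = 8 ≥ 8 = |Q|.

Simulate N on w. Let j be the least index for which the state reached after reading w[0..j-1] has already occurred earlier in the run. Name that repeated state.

State sequence: s0 -a-> s6 -c-> s5 -b-> s6 -b-> s0 -b-> s3 -b-> s7 -c-> s7 -a-> s6
First repeat at step 3: s6 was already visited.

The earliest repeat is at step j = 3: N is in s6, which it already visited at step i = 1.
Since N has 8 states, any run of length ≥ 8 visits 8+1 states, so by pigeonhole some state repeats within the first 8 steps — that repeat gives the pumpable loop.

s6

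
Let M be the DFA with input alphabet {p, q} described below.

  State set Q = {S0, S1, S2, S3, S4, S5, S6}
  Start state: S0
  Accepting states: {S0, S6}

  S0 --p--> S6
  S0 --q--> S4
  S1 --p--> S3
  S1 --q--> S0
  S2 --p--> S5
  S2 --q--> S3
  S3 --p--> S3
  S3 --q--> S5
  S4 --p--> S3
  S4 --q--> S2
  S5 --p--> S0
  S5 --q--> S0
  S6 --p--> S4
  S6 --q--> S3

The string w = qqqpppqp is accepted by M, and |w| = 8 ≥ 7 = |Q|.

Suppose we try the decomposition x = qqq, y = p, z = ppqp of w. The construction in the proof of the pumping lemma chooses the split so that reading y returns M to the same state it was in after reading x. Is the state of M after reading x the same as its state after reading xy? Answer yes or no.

yes

State sequence: S0 -q-> S4 -q-> S2 -q-> S3 -p-> S3

After x (step 3): S3. After xy (step 4): S3.
They match, so y = p drives M around a cycle from S3 back to itself; pumping y any number of times keeps M in S3 before reading z, and xyⁱz ∈ L(M) for every i ≥ 0.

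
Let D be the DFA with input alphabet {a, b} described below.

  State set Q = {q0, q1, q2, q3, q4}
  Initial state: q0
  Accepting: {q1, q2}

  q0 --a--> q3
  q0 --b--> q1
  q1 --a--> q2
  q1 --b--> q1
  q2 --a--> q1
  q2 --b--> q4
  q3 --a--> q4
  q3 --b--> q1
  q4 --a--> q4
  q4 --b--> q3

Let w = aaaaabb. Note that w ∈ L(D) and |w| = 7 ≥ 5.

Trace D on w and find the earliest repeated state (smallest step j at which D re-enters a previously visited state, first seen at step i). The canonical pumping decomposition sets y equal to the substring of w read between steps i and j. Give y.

Run of D on w = a a a a a b b:
  step 0: q0  (start)
  step 1: q3  (read a: q0→q3)
  step 2: q4  (read a: q3→q4)
  step 3: q4  (read a: q4→q4)   ← first repeat (q4 seen earlier)
  step 4: q4  (read a: q4→q4)
  step 5: q4  (read a: q4→q4)
  step 6: q3  (read b: q4→q3)
  step 7: q1  (read b: q3→q1)

So i = 2, j = 3, giving x = w[0:2] = aa, y = w[2:3] = a, z = w[3:7] = aabb.
Check: |xy| = 3 ≤ 5 and |y| = 1 ≥ 1. Reading y takes D from q4 back to q4, so every xyⁱz is accepted.

a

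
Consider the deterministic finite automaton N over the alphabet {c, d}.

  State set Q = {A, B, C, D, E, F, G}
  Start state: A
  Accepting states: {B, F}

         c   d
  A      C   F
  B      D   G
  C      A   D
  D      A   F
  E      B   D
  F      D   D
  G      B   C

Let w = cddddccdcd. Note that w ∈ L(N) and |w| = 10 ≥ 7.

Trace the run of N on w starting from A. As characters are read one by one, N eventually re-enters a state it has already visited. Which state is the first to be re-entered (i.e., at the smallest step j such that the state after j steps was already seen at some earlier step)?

D

State sequence: A -c-> C -d-> D -d-> F -d-> D -d-> F -c-> D -c-> A -d-> F -c-> D -d-> F
First repeat at step 4: D was already visited.

The earliest repeat is at step j = 4: N is in D, which it already visited at step i = 2.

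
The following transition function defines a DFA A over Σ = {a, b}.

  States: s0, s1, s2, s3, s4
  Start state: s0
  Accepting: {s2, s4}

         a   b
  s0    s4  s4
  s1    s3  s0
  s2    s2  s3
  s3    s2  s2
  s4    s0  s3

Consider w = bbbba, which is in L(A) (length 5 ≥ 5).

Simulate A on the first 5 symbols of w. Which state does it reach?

Run of A on the first 5 characters of w = b b b b a:
  step 0: s0  (start)
  step 1: s4  (read b: s0→s4)
  step 2: s3  (read b: s4→s3)
  step 3: s2  (read b: s3→s2)
  step 4: s3  (read b: s2→s3)
  step 5: s2  (read a: s3→s2)

After reading 5 characters, A is in state s2.
(This kind of state-tracing is the core of the pumping-lemma construction: with 5 states, pigeonhole forces a repeat within the first 5 steps.)

s2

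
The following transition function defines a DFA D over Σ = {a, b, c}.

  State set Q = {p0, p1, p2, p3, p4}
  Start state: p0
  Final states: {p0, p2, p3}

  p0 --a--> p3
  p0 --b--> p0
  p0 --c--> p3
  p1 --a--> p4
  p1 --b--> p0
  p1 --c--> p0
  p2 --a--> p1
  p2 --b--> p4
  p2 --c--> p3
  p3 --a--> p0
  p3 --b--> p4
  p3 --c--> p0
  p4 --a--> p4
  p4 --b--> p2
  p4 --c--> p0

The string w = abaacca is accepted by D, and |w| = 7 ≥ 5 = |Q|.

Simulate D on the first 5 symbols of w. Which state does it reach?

p0

State sequence: p0 -a-> p3 -b-> p4 -a-> p4 -a-> p4 -c-> p0

After reading 5 characters, D is in state p0.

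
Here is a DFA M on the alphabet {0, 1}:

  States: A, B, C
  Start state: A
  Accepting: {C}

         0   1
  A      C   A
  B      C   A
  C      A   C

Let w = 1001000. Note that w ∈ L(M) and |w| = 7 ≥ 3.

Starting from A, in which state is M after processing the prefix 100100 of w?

State sequence: A -1-> A -0-> C -0-> A -1-> A -0-> C -0-> A

After reading 6 characters, M is in state A.
(This kind of state-tracing is the core of the pumping-lemma construction: with 3 states, pigeonhole forces a repeat within the first 3 steps.)

A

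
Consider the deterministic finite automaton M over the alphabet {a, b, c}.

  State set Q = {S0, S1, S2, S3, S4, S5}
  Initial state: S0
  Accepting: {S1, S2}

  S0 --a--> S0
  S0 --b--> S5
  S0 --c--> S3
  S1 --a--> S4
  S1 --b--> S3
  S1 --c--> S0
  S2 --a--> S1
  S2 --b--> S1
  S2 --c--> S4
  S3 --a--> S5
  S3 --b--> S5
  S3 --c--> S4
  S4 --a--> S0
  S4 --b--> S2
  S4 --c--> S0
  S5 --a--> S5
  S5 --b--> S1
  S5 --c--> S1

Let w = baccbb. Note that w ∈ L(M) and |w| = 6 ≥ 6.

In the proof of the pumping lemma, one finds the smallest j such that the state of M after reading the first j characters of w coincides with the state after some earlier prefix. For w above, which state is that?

Run of M on w = b a c c b b:
  step 0: S0  (start)
  step 1: S5  (read b: S0→S5)
  step 2: S5  (read a: S5→S5)   ← first repeat (S5 seen earlier)
  step 3: S1  (read c: S5→S1)
  step 4: S0  (read c: S1→S0)
  step 5: S5  (read b: S0→S5)
  step 6: S1  (read b: S5→S1)

The earliest repeat is at step j = 2: M is in S5, which it already visited at step i = 1.
The DFA has 6 states, so the proof of the pumping lemma guarantees a repeated state among the first 6+1 visited; the segment between the two visits is the pumpable y.

S5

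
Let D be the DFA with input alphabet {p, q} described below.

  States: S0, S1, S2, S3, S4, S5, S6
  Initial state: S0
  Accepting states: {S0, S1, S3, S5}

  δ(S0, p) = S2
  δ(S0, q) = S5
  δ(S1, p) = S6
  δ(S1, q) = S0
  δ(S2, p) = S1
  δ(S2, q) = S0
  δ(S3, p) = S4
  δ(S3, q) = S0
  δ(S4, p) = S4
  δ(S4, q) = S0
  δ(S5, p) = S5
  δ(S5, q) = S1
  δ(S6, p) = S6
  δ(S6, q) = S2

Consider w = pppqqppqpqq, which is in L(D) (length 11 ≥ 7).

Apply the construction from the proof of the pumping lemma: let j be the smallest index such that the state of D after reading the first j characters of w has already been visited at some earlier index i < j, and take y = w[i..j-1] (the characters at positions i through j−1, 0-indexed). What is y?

ppq

State sequence: S0 -p-> S2 -p-> S1 -p-> S6 -q-> S2 -q-> S0 -p-> S2 -p-> S1 -q-> S0 -p-> S2 -q-> S0 -q-> S5
First repeat at step 4: S2 was already visited.

So i = 1, j = 4, giving x = w[0:1] = p, y = w[1:4] = ppq, z = w[4:11] = qppqpqq.
Check: |xy| = 4 ≤ 7 and |y| = 3 ≥ 1. Reading y takes D from S2 back to S2, so every xyⁱz is accepted.
Pumping length from the standard proof: p = 7 (the number of states). The repeated state found above gives |xy| = j ≤ 7 and |y| = j − i ≥ 1.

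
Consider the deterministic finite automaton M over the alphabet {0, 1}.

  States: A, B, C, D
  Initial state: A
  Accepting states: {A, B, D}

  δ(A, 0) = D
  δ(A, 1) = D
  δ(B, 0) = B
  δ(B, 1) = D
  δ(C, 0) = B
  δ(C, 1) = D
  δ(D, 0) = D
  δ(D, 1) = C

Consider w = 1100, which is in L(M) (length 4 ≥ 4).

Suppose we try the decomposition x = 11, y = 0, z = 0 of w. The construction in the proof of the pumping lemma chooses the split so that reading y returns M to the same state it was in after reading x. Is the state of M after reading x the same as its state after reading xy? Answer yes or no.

Run of M on the first 3 characters of w = 1 1 0:
  step 0: A  (start)
  step 1: D  (read 1: A→D)
  step 2: C  (read 1: D→C)
  step 3: B  (read 0: C→B)

After x (step 2): C. After xy (step 3): B.
They differ (C ≠ B), so y is not a cycle from the state after x; this split is not the one the pumping-lemma construction produces, and pumping y need not keep the string in L(M).

no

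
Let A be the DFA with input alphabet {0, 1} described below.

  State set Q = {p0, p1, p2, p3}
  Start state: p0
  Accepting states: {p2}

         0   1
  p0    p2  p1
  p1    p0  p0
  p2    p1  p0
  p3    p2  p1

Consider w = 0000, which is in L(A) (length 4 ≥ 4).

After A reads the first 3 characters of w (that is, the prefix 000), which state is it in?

p0

State sequence: p0 -0-> p2 -0-> p1 -0-> p0

After reading 3 characters, A is in state p0.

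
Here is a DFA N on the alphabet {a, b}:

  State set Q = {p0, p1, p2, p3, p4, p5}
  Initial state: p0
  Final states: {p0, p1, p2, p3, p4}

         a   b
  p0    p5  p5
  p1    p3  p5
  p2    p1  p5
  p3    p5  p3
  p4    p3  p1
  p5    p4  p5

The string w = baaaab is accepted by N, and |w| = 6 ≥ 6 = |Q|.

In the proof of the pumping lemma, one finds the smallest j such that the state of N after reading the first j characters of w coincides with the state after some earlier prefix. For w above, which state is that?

State sequence: p0 -b-> p5 -a-> p4 -a-> p3 -a-> p5 -a-> p4 -b-> p1
First repeat at step 4: p5 was already visited.

The earliest repeat is at step j = 4: N is in p5, which it already visited at step i = 1.
Since N has 6 states, any run of length ≥ 6 visits 6+1 states, so by pigeonhole some state repeats within the first 6 steps — that repeat gives the pumpable loop.

p5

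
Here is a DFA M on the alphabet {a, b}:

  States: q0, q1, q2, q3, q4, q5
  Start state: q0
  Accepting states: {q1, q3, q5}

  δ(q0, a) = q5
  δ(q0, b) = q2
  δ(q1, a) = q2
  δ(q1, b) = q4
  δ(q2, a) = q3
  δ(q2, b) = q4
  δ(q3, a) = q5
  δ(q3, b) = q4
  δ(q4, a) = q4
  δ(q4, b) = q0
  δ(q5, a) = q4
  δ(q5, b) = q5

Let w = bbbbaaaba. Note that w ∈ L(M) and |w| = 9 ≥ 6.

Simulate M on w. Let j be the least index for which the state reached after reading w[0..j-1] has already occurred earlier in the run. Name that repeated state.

State sequence: q0 -b-> q2 -b-> q4 -b-> q0 -b-> q2 -a-> q3 -a-> q5 -a-> q4 -b-> q0 -a-> q5
First repeat at step 3: q0 was already visited.

The earliest repeat is at step j = 3: M is in q0, which it already visited at step i = 0.
The DFA has 6 states, so the proof of the pumping lemma guarantees a repeated state among the first 6+1 visited; the segment between the two visits is the pumpable y.

q0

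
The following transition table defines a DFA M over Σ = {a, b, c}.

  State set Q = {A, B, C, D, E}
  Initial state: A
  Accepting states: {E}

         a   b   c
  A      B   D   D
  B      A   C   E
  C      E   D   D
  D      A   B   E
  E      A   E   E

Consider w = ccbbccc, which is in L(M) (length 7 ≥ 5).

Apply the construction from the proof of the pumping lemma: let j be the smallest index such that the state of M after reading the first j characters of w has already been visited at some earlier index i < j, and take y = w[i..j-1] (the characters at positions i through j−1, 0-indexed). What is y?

State sequence: A -c-> D -c-> E -b-> E -b-> E -c-> E -c-> E -c-> E
First repeat at step 3: E was already visited.

So i = 2, j = 3, giving x = w[0:2] = cc, y = w[2:3] = b, z = w[3:7] = bccc.
Check: |xy| = 3 ≤ 5 and |y| = 1 ≥ 1. Reading y takes M from E back to E, so every xyⁱz is accepted.

b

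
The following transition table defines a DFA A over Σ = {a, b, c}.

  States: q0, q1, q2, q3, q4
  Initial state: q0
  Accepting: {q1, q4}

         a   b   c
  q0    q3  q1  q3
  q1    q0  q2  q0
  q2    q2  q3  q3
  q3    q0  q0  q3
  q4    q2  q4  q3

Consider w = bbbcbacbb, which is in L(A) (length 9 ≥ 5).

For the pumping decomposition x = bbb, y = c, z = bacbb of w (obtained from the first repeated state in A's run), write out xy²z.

xy^2z = bbb·c·c·bacbb = bbbccbacbb.
Reading y = c takes A from q3 back to q3, so after x·y·y the machine is still in q3, and z then leads to the accepting state q1. Hence bbbccbacbb ∈ L(A).

bbbccbacbb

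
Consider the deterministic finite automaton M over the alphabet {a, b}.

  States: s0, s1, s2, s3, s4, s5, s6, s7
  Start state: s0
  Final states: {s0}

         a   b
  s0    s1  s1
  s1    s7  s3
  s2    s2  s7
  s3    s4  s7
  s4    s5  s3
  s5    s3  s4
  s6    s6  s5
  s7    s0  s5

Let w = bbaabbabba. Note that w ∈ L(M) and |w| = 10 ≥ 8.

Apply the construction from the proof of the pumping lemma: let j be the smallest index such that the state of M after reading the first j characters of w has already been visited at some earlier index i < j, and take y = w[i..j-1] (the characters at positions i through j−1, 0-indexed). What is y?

State sequence: s0 -b-> s1 -b-> s3 -a-> s4 -a-> s5 -b-> s4 -b-> s3 -a-> s4 -b-> s3 -b-> s7 -a-> s0
First repeat at step 5: s4 was already visited.

So i = 3, j = 5, giving x = w[0:3] = bba, y = w[3:5] = ab, z = w[5:10] = babba.
Check: |xy| = 5 ≤ 8 and |y| = 2 ≥ 1. Reading y takes M from s4 back to s4, so every xyⁱz is accepted.
The DFA has 8 states, so the proof of the pumping lemma guarantees a repeated state among the first 8+1 visited; the segment between the two visits is the pumpable y.

ab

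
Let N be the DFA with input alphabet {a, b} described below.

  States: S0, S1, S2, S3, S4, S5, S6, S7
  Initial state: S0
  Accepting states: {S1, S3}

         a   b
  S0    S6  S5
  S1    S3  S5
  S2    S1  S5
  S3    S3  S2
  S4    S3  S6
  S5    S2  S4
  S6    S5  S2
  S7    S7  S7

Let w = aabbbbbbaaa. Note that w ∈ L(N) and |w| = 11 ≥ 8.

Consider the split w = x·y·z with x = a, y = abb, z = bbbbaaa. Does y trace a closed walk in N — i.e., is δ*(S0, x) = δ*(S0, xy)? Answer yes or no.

yes

Run of N on the first 4 characters of w = a a b b:
  step 0: S0  (start)
  step 1: S6  (read a: S0→S6)
  step 2: S5  (read a: S6→S5)
  step 3: S4  (read b: S5→S4)
  step 4: S6  (read b: S4→S6)

After x (step 1): S6. After xy (step 4): S6.
They match, so y = abb drives N around a cycle from S6 back to itself; pumping y any number of times keeps N in S6 before reading z, and xyⁱz ∈ L(N) for every i ≥ 0.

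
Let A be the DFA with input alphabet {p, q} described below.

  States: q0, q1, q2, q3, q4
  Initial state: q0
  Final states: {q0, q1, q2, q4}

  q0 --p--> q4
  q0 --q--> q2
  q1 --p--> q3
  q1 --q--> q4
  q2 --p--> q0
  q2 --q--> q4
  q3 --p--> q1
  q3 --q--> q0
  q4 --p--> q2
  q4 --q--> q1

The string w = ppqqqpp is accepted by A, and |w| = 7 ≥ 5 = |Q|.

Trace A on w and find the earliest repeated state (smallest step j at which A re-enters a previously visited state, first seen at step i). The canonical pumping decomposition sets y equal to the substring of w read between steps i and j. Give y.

Run of A on w = p p q q q p p:
  step 0: q0  (start)
  step 1: q4  (read p: q0→q4)
  step 2: q2  (read p: q4→q2)
  step 3: q4  (read q: q2→q4)   ← first repeat (q4 seen earlier)
  step 4: q1  (read q: q4→q1)
  step 5: q4  (read q: q1→q4)
  step 6: q2  (read p: q4→q2)
  step 7: q0  (read p: q2→q0)

So i = 1, j = 3, giving x = w[0:1] = p, y = w[1:3] = pq, z = w[3:7] = qqpp.
Check: |xy| = 3 ≤ 5 and |y| = 2 ≥ 1. Reading y takes A from q4 back to q4, so every xyⁱz is accepted.
Pumping length from the standard proof: p = 5 (the number of states). The repeated state found above gives |xy| = j ≤ 5 and |y| = j − i ≥ 1.

pq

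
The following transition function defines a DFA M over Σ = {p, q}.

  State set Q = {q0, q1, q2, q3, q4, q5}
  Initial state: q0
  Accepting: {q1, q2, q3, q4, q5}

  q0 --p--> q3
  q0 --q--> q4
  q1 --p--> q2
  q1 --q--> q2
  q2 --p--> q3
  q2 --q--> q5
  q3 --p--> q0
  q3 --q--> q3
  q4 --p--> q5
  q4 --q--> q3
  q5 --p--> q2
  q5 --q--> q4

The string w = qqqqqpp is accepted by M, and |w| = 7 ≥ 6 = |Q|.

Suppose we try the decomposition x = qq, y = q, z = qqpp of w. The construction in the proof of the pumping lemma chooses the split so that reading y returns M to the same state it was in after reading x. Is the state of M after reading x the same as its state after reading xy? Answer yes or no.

yes

Run of M on the first 3 characters of w = q q q:
  step 0: q0  (start)
  step 1: q4  (read q: q0→q4)
  step 2: q3  (read q: q4→q3)
  step 3: q3  (read q: q3→q3)

After x (step 2): q3. After xy (step 3): q3.
They match, so y = q drives M around a cycle from q3 back to itself; pumping y any number of times keeps M in q3 before reading z, and xyⁱz ∈ L(M) for every i ≥ 0.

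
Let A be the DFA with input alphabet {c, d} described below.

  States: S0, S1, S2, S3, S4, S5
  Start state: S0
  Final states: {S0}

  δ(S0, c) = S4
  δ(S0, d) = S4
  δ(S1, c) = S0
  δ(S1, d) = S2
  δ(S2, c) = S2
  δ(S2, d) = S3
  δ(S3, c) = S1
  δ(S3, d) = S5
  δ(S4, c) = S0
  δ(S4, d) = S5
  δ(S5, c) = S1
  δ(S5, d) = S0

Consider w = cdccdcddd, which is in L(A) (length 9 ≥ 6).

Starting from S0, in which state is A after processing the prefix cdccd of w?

S4

Run of A on the first 5 characters of w = c d c c d:
  step 0: S0  (start)
  step 1: S4  (read c: S0→S4)
  step 2: S5  (read d: S4→S5)
  step 3: S1  (read c: S5→S1)
  step 4: S0  (read c: S1→S0)
  step 5: S4  (read d: S0→S4)

After reading 5 characters, A is in state S4.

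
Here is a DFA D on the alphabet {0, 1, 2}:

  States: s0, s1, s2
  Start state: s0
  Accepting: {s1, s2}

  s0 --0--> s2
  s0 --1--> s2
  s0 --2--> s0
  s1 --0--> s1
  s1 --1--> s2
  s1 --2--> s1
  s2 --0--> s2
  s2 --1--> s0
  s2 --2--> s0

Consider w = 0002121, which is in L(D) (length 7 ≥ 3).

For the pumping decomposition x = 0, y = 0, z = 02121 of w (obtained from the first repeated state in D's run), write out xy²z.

00002121

xy^2z = 0·0·0·02121 = 00002121.
Reading y = 0 takes D from s2 back to s2, so after x·y·y the machine is still in s2, and z then leads to the accepting state s2. Hence 00002121 ∈ L(D).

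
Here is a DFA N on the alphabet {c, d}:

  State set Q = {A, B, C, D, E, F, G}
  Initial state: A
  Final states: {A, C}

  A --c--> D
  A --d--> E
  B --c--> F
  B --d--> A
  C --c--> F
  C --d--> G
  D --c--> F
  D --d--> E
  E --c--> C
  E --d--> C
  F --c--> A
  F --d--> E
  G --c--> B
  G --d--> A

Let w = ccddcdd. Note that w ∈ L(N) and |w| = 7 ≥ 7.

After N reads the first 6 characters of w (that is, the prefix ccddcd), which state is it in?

E

Run of N on the first 6 characters of w = c c d d c d:
  step 0: A  (start)
  step 1: D  (read c: A→D)
  step 2: F  (read c: D→F)
  step 3: E  (read d: F→E)
  step 4: C  (read d: E→C)
  step 5: F  (read c: C→F)
  step 6: E  (read d: F→E)

After reading 6 characters, N is in state E.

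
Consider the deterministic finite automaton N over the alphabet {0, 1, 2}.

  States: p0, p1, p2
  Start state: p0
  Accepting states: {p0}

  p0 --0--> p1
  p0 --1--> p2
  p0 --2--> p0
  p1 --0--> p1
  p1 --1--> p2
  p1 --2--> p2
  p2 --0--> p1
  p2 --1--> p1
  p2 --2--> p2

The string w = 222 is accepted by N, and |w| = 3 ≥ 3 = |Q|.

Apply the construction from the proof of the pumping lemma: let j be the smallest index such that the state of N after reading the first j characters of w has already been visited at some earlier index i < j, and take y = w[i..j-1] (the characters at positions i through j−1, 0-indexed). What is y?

Run of N on w = 2 2 2:
  step 0: p0  (start)
  step 1: p0  (read 2: p0→p0)   ← first repeat (p0 seen earlier)
  step 2: p0  (read 2: p0→p0)
  step 3: p0  (read 2: p0→p0)

So i = 0, j = 1, giving x = w[0:0] = ε, y = w[0:1] = 2, z = w[1:3] = 22.
Check: |xy| = 1 ≤ 3 and |y| = 1 ≥ 1. Reading y takes N from p0 back to p0, so every xyⁱz is accepted.
Pumping length from the standard proof: p = 3 (the number of states). The repeated state found above gives |xy| = j ≤ 3 and |y| = j − i ≥ 1.

2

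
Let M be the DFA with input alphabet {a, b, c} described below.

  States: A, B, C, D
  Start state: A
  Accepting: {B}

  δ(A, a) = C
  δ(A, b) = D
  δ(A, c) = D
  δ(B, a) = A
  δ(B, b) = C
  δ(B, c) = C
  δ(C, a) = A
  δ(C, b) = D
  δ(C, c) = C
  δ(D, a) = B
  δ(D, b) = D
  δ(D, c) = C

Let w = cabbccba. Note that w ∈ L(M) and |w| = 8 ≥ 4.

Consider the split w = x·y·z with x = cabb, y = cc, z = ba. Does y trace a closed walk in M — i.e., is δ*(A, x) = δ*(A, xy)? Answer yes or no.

no

Run of M on the first 6 characters of w = c a b b c c:
  step 0: A  (start)
  step 1: D  (read c: A→D)
  step 2: B  (read a: D→B)
  step 3: C  (read b: B→C)
  step 4: D  (read b: C→D)
  step 5: C  (read c: D→C)
  step 6: C  (read c: C→C)

After x (step 4): D. After xy (step 6): C.
They differ (D ≠ C), so y is not a cycle from the state after x; this split is not the one the pumping-lemma construction produces, and pumping y need not keep the string in L(M).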